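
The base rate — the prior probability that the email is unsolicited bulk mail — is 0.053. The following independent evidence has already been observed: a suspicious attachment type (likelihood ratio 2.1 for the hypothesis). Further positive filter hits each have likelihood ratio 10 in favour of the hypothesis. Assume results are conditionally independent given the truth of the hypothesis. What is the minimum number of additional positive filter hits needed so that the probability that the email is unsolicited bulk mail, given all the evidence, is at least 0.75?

2

Prior odds = 0.053/0.947 = 53/947.
Bayes factor of the evidence already in hand = 2.1.
Odds after that evidence = (53/947) × 2.1 = 1113/9470.
Target odds = 0.75/0.25 = 3.
Need 10ⁿ ≥ 3 ÷ (1113/9470) = 9470/371.
10¹ = 10 falls short of 9470/371 but 10² = 100 reaches it, so n = 2.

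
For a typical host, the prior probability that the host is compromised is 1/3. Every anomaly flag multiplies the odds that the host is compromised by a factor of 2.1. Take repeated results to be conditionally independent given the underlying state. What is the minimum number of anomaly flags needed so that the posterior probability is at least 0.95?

5

Prior odds = (1/3)/(2/3) = 0.5.
Likelihood ratio per anomaly flag = 2.1.
Target odds: 0.95 ÷ 0.05 = 19.
Need 0.5 × 2.1ⁿ ≥ 19, i.e. 2.1ⁿ ≥ 38.
2.1⁴ = 19.4481 falls short of 38 but 2.1⁵ = 4084101/100000 reaches it, so n = 5.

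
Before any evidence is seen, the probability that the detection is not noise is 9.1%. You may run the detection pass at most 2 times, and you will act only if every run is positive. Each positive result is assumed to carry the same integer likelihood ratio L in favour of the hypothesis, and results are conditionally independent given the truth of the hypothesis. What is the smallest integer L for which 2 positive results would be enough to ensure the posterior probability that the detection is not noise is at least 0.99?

32

Prior odds = 0.091/0.909 = 91/909.
Target odds = 0.99/0.01 = 99.
Need L² ≥ 99 ÷ (91/909) = 89991/91.
31² = 961 < 89991/91 ≤ 1024 = 32², so L = 32.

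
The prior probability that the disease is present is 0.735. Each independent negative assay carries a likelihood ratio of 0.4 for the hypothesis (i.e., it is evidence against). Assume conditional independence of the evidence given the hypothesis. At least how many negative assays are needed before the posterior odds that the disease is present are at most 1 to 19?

5

Prior odds: 0.735 ÷ 0.265 = 147/53.
Likelihood ratio per negative assay = 0.4.
Target odds = 1/19.
Require 0.4ⁿ ≤ 1/19 ÷ (147/53) = 53/2793.
0.4⁴ = 0.0256 is still above 53/2793 but 0.4⁵ = 0.01024 is at or below it, so n = 5.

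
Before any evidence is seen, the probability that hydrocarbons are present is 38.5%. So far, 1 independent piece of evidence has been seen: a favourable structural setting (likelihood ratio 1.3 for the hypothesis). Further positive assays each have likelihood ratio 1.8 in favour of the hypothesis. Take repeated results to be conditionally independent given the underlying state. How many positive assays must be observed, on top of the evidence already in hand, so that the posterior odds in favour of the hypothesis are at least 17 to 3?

4

Prior odds = 0.385/0.615 = 77/123.
Bayes factor of the evidence already in hand = 1.3.
Odds after that evidence = (77/123) × 1.3 = 1001/1230.
Target odds = 17/3.
Need 1.8ⁿ ≥ 17/3 ÷ (1001/1230) = 6970/1001.
1.8³ = 5.832 falls short of 6970/1001 but 1.8⁴ = 10.4976 reaches it, so n = 4.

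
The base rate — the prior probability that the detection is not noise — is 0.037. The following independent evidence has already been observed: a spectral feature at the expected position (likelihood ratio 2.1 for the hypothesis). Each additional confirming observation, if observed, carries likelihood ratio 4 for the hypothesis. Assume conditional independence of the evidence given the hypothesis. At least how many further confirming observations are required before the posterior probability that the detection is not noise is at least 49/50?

Prior odds = 0.037/0.963 = 37/963.
Bayes factor of the evidence already in hand = 2.1.
Odds after that evidence = (37/963) × 2.1 = 259/3210.
Target odds = 0.98/0.02 = 49.
Need 4ⁿ ≥ 49 ÷ (259/3210) = 22470/37.
4⁴ = 256 falls short of 22470/37 but 4⁵ = 1024 reaches it, so n = 5.

5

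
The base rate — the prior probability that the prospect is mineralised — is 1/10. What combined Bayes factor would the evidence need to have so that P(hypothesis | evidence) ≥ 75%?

27

Prior odds = 0.1/0.9 = 1/9.
Target odds = 0.75/0.25 = 3.
Required Bayes factor = 3 ÷ (1/9) = 27.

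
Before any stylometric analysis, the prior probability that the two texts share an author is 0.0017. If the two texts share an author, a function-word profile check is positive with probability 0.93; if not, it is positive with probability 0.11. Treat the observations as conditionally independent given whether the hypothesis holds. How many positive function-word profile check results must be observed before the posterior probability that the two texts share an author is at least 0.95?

Prior odds = 0.0017/0.9983 = 17/9983.
Likelihood ratio of a positive = 0.93/0.11 = 93/11.
Target posterior odds = 0.95/0.05 = 19.
Need (17/9983) × (93/11)ⁿ ≥ 19, i.e. (93/11)ⁿ ≥ 189677/17.
(93/11)⁴ = 74805201/14641 falls short of 189677/17 but (93/11)⁵ ≈43196.8 reaches it, so n = 5.

5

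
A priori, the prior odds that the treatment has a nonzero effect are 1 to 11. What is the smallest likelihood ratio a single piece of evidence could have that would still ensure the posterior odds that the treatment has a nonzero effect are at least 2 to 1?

22

Prior odds = 1/11.
Target odds = 2.
Required Bayes factor = 2 ÷ (1/11) = 22.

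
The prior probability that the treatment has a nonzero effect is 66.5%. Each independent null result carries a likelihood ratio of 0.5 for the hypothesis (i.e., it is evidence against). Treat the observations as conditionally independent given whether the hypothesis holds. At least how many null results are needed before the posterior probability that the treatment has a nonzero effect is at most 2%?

7

Prior odds: 0.665 ÷ 0.335 = 133/67.
Likelihood ratio per null result = 0.5.
Target odds: 0.02 ÷ 0.98 = 1/49.
Need (133/67) × 0.5ⁿ ≤ 1/49, i.e. 0.5ⁿ ≤ 67/6517.
0.5⁶ = 0.015625 is still above 67/6517 but 0.5⁷ = 0.0078125 is at or below it, so n = 7.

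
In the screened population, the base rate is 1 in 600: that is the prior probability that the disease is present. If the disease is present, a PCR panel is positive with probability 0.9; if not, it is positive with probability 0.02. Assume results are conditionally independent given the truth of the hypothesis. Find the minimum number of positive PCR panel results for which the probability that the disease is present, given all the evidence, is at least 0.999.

4

Prior odds: (1/600) ÷ (599/600) = 1/599.
Likelihood ratio of a positive = 0.9/0.02 = 45.
Target odds: 0.999 ÷ 0.001 = 999.
Require 45ⁿ ≥ 999 ÷ (1/599) = 598401.
45³ = 91125 falls short of 598401 but 45⁴ = 4100625 reaches it, so n = 4.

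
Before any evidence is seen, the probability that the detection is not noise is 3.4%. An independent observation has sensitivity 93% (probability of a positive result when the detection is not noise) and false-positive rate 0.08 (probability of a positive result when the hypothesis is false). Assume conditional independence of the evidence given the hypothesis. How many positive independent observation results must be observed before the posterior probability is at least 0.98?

Prior odds: 0.034 ÷ 0.966 = 17/483.
Likelihood ratio of a positive result = 0.93/0.08 = 11.625.
Target posterior odds = 0.98/0.02 = 49.
Need (17/483) × 11.625ⁿ ≥ 49, i.e. 11.625ⁿ ≥ 23667/17.
11.625² = 135.140625 falls short of 23667/17 but 11.625³ = 804357/512 reaches it, so n = 3.

3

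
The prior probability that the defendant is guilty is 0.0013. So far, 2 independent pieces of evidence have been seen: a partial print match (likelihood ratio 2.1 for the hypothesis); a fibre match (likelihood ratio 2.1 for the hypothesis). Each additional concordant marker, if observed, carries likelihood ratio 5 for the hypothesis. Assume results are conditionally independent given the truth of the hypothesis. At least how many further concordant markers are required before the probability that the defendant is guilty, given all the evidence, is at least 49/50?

Prior odds = 0.0013/0.9987 = 13/9987.
Combined Bayes factor of the evidence already in hand = 2.1 × 2.1 = 4.41.
Odds after that evidence = (13/9987) × 4.41 = 1911/332900.
Target odds = 0.98/0.02 = 49.
Need 5ⁿ ≥ 49 ÷ (1911/332900) = 332900/39.
5⁵ = 3125 falls short of 332900/39 but 5⁶ = 15625 reaches it, so n = 6.

6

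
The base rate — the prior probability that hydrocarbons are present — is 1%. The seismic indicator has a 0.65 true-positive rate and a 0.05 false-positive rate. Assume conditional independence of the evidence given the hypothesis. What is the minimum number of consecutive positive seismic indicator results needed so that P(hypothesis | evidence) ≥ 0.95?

3

Prior odds = 0.01/0.99 = 1/99.
Likelihood ratio of a positive result = 0.65/0.05 = 13.
Target odds: 0.95 ÷ 0.05 = 19.
Need (1/99) × 13ⁿ ≥ 19, i.e. 13ⁿ ≥ 1881.
13² = 169 falls short of 1881 but 13³ = 2197 reaches it, so n = 3.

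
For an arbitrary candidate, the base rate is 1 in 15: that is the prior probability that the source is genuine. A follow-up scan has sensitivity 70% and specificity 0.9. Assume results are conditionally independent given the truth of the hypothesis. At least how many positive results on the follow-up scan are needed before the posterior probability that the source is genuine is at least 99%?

Prior odds: (1/15) ÷ (14/15) = 1/14.
False-positive rate = 1 − 0.9 = 0.1; likelihood ratio of a positive = 0.7/0.1 = 7.
Target odds: 0.99 ÷ 0.01 = 99.
Need (1/14) × 7ⁿ ≥ 99, i.e. 7ⁿ ≥ 1386.
7³ = 343 falls short of 1386 but 7⁴ = 2401 reaches it, so n = 4.

4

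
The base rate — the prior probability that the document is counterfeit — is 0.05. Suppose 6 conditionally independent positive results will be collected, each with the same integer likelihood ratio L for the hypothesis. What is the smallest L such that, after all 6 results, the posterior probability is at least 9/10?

Prior odds = 0.05/0.95 = 1/19.
Target odds = 0.9/0.1 = 9.
Need L⁶ ≥ 9 ÷ (1/19) = 171.
2⁶ = 64 < 171 ≤ 729 = 3⁶, so L = 3.

3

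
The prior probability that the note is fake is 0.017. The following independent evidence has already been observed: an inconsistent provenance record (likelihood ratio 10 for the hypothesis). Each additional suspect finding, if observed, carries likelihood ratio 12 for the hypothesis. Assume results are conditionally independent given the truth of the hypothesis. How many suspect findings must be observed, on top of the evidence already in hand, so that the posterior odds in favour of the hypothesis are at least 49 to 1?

3

Prior odds = 0.017/0.983 = 17/983.
Bayes factor of the evidence already in hand = 10.
Odds after that evidence = (17/983) × 10 = 170/983.
Target odds = 49.
Need 12ⁿ ≥ 49 ÷ (170/983) = 48167/170.
12² = 144 falls short of 48167/170 but 12³ = 1728 reaches it, so n = 3.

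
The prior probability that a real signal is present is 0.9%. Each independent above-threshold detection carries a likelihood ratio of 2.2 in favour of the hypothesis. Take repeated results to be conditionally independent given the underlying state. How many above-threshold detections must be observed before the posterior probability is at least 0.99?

Prior odds: 0.009 ÷ 0.991 = 9/991.
Likelihood ratio per above-threshold detection = 2.2.
Target posterior odds = 0.99/0.01 = 99.
Need (9/991) × 2.2ⁿ ≥ 99, i.e. 2.2ⁿ ≥ 10901.
2.2¹¹ ≈5843.18 falls short of 10901 but 2.2¹² ≈12855 reaches it, so n = 12.

12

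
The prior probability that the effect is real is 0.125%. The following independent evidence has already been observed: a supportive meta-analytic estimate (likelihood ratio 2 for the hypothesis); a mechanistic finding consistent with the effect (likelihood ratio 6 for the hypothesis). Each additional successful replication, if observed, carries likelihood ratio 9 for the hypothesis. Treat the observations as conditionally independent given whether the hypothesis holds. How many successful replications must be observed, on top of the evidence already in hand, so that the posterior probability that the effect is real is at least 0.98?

Prior odds = 0.00125/0.99875 = 1/799.
Combined Bayes factor of the evidence already in hand = 2 × 6 = 12.
Odds after that evidence = (1/799) × 12 = 12/799.
Target odds = 0.98/0.02 = 49.
Need 9ⁿ ≥ 49 ÷ (12/799) = 39151/12.
9³ = 729 falls short of 39151/12 but 9⁴ = 6561 reaches it, so n = 4.

4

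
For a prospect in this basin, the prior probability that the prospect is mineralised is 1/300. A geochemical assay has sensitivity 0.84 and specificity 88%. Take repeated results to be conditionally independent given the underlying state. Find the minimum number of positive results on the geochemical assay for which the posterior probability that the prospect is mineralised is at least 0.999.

Prior odds = (1/300)/(299/300) = 1/299.
False-positive rate = 1 − 0.88 = 0.12; likelihood ratio of a positive = 0.84/0.12 = 7.
Target posterior odds = 0.999/0.001 = 999.
Require 7ⁿ ≥ 999 ÷ (1/299) = 298701.
7⁶ = 117649 falls short of 298701 but 7⁷ = 823543 reaches it, so n = 7.

7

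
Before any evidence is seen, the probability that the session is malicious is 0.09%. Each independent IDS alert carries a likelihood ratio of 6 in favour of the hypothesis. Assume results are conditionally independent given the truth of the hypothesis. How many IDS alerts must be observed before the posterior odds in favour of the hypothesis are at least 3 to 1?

5

Prior odds = 0.0009/0.9991 = 9/9991.
Likelihood ratio per IDS alert = 6.
Target odds = 3.
Require 6ⁿ ≥ 3 ÷ (9/9991) = 9991/3.
6⁴ = 1296 falls short of 9991/3 but 6⁵ = 7776 reaches it, so n = 5.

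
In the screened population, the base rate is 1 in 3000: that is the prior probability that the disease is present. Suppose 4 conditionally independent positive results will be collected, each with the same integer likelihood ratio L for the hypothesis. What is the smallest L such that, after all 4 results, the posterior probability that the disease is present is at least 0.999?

Prior odds = (1/3000)/(2999/3000) = 1/2999.
Target odds = 0.999/0.001 = 999.
Need L⁴ ≥ 999 ÷ (1/2999) = 2996001.
41⁴ = 2825761 < 2996001 ≤ 3111696 = 42⁴, so L = 42.

42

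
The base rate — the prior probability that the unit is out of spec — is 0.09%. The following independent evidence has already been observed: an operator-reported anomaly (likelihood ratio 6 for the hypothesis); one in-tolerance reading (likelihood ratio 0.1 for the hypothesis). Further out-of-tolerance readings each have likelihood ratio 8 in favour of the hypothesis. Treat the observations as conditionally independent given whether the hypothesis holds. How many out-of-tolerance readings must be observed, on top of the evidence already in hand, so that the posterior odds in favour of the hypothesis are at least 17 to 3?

Prior odds = 0.0009/0.9991 = 9/9991.
Combined Bayes factor of the evidence already in hand = 6 × 0.1 = 0.6.
Odds after that evidence = (9/9991) × 0.6 = 27/49955.
Target odds = 17/3.
Need 8ⁿ ≥ 17/3 ÷ (27/49955) = 849235/81.
8⁴ = 4096 falls short of 849235/81 but 8⁵ = 32768 reaches it, so n = 5.

5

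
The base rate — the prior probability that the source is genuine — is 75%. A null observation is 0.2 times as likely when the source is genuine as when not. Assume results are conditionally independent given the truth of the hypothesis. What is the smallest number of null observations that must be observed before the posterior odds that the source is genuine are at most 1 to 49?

4

Prior odds: 0.75 ÷ 0.25 = 3.
Likelihood ratio per null observation = 0.2.
Target odds = 1/49.
Need 3 × 0.2ⁿ ≤ 1/49, i.e. 0.2ⁿ ≤ 1/147.
0.2³ = 0.008 is still above 1/147 but 0.2⁴ = 0.0016 is at or below it, so n = 4.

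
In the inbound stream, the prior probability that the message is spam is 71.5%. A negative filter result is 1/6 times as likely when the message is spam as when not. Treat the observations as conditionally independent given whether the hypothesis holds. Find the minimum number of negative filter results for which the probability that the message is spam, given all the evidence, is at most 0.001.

Prior odds: 0.715 ÷ 0.285 = 143/57.
Likelihood ratio per negative filter result = 1/6.
Target odds: 0.001 ÷ 0.999 = 1/999.
Need (143/57) × (1/6)ⁿ ≤ 1/999, i.e. (1/6)ⁿ ≤ 19/47619.
(1/6)⁴ = 1/1296 is still above 19/47619 but (1/6)⁵ = 1/7776 is at or below it, so n = 5.

5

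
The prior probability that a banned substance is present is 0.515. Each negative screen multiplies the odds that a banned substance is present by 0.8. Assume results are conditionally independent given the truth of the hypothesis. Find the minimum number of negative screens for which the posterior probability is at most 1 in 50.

18

Prior odds: 0.515 ÷ 0.485 = 103/97.
Likelihood ratio per negative screen = 0.8.
Target posterior odds = 0.02/0.98 = 1/49.
Require 0.8ⁿ ≤ 1/49 ÷ (103/97) = 97/5047.
0.8¹⁷ ≈0.022518 is still above 97/5047 but 0.8¹⁸ ≈0.0180144 is at or below it, so n = 18.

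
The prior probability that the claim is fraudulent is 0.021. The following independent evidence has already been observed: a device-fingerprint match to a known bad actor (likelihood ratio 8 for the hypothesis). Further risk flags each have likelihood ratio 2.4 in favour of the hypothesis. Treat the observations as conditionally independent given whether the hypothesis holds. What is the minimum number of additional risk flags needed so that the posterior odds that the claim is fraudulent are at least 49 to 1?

7

Prior odds = 0.021/0.979 = 21/979.
Bayes factor of the evidence already in hand = 8.
Odds after that evidence = (21/979) × 8 = 168/979.
Target odds = 49.
Need 2.4ⁿ ≥ 49 ÷ (168/979) = 6853/24.
2.4⁶ = 2985984/15625 falls short of 6853/24 but 2.4⁷ = 35831808/78125 reaches it, so n = 7.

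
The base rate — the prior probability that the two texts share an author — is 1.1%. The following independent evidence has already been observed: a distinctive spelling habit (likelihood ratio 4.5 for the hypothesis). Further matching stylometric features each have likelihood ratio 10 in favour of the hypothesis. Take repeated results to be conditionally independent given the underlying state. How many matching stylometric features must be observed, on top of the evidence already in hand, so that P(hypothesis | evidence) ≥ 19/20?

Prior odds = 0.011/0.989 = 11/989.
Bayes factor of the evidence already in hand = 4.5.
Odds after that evidence = (11/989) × 4.5 = 99/1978.
Target odds = 0.95/0.05 = 19.
Need 10ⁿ ≥ 19 ÷ (99/1978) = 37582/99.
10² = 100 falls short of 37582/99 but 10³ = 1000 reaches it, so n = 3.

3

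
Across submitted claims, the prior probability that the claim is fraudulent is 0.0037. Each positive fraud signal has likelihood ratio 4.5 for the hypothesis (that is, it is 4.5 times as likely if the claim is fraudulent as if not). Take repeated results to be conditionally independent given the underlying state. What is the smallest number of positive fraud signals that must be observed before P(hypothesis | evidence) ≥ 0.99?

Prior odds = 0.0037/0.9963 = 37/9963.
Likelihood ratio per positive fraud signal = 4.5.
Target posterior odds = 0.99/0.01 = 99.
Need (37/9963) × 4.5ⁿ ≥ 99, i.e. 4.5ⁿ ≥ 986337/37.
4.5⁶ = 8303.765625 falls short of 986337/37 but 4.5⁷ = 4782969/128 reaches it, so n = 7.

7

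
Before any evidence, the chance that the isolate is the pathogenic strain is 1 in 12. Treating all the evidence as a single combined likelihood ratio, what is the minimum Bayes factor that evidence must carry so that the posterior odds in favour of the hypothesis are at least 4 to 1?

44

Prior odds = (1/12)/(11/12) = 1/11.
Target odds = 4.
Required Bayes factor = 4 ÷ (1/11) = 44.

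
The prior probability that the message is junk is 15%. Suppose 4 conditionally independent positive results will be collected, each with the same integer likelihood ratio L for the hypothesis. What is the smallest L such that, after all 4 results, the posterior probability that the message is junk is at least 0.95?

Prior odds = 0.15/0.85 = 3/17.
Target odds = 0.95/0.05 = 19.
Need L⁴ ≥ 19 ÷ (3/17) = 323/3.
3⁴ = 81 < 323/3 ≤ 256 = 4⁴, so L = 4.

4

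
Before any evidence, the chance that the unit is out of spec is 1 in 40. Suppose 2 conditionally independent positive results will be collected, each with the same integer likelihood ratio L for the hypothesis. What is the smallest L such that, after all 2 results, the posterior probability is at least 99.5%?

Prior odds = 0.025/0.975 = 1/39.
Target odds = 0.995/0.005 = 199.
Need L² ≥ 199 ÷ (1/39) = 7761.
88² = 7744 < 7761 ≤ 7921 = 89², so L = 89.

89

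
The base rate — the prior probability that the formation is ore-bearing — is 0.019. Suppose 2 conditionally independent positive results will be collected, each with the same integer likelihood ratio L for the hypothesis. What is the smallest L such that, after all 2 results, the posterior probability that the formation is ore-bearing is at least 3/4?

13

Prior odds = 0.019/0.981 = 19/981.
Target odds = 0.75/0.25 = 3.
Need L² ≥ 3 ÷ (19/981) = 2943/19.
12² = 144 < 2943/19 ≤ 169 = 13², so L = 13.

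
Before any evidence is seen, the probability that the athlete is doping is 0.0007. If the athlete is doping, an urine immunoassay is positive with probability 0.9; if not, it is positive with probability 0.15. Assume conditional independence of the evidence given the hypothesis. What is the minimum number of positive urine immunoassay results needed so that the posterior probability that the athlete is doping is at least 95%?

Prior odds = 0.0007/0.9993 = 7/9993.
Likelihood ratio of a positive = 0.9/0.15 = 6.
Target posterior odds = 0.95/0.05 = 19.
Need (7/9993) × 6ⁿ ≥ 19, i.e. 6ⁿ ≥ 189867/7.
6⁵ = 7776 falls short of 189867/7 but 6⁶ = 46656 reaches it, so n = 6.

6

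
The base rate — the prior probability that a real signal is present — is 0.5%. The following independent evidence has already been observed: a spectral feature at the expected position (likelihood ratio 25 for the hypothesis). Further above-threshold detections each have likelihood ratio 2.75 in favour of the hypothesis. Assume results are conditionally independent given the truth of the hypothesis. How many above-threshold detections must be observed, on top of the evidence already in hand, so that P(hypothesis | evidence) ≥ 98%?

6

Prior odds = 0.005/0.995 = 1/199.
Bayes factor of the evidence already in hand = 25.
Odds after that evidence = (1/199) × 25 = 25/199.
Target odds = 0.98/0.02 = 49.
Need 2.75ⁿ ≥ 49 ÷ (25/199) = 390.04.
2.75⁵ = 161051/1024 falls short of 390.04 but 2.75⁶ = 1771561/4096 reaches it, so n = 6.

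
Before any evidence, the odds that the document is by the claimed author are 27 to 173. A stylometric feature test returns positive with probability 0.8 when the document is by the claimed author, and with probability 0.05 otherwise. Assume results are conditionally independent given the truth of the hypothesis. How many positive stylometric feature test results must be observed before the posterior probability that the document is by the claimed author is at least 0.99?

Prior odds = 27/173.
Likelihood ratio of a positive result = 0.8/0.05 = 16.
Target posterior odds = 0.99/0.01 = 99.
Require 16ⁿ ≥ 99 ÷ (27/173) = 1903/3.
16² = 256 falls short of 1903/3 but 16³ = 4096 reaches it, so n = 3.

3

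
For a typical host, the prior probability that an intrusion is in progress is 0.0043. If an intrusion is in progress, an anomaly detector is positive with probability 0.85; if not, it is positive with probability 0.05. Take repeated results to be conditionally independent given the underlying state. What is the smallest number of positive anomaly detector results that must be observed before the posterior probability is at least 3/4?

Prior odds = 0.0043/0.9957 = 43/9957.
Likelihood ratio of a positive = 0.85/0.05 = 17.
Target odds: 0.75 ÷ 0.25 = 3.
Need (43/9957) × 17ⁿ ≥ 3, i.e. 17ⁿ ≥ 29871/43.
17² = 289 falls short of 29871/43 but 17³ = 4913 reaches it, so n = 3.

3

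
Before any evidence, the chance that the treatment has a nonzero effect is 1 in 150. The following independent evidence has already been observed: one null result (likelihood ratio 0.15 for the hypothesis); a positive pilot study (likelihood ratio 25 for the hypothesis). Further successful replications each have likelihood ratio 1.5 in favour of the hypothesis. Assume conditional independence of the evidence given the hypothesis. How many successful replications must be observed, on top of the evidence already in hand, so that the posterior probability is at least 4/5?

13

Prior odds = (1/150)/(149/150) = 1/149.
Combined Bayes factor of the evidence already in hand = 0.15 × 25 = 3.75.
Odds after that evidence = (1/149) × 3.75 = 15/596.
Target odds = 0.8/0.2 = 4.
Need 1.5ⁿ ≥ 4 ÷ (15/596) = 2384/15.
1.5¹² = 531441/4096 falls short of 2384/15 but 1.5¹³ = 1594323/8192 reaches it, so n = 13.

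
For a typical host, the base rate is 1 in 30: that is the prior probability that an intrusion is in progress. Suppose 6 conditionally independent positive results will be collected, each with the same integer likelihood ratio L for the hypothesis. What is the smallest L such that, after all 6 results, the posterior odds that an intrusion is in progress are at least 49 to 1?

4

Prior odds = (1/30)/(29/30) = 1/29.
Target odds = 49.
Need L⁶ ≥ 49 ÷ (1/29) = 1421.
3⁶ = 729 < 1421 ≤ 4096 = 4⁶, so L = 4.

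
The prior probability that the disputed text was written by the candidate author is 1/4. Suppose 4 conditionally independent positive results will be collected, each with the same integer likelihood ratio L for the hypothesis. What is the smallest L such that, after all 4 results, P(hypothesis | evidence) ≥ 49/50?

Prior odds = 0.25/0.75 = 1/3.
Target odds = 0.98/0.02 = 49.
Need L⁴ ≥ 49 ÷ (1/3) = 147.
3⁴ = 81 < 147 ≤ 256 = 4⁴, so L = 4.

4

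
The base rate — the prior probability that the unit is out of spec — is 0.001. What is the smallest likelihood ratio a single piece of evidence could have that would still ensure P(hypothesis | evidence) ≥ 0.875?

Prior odds = 0.001/0.999 = 1/999.
Target odds = 0.875/0.125 = 7.
Required Bayes factor = 7 ÷ (1/999) = 6993.

6993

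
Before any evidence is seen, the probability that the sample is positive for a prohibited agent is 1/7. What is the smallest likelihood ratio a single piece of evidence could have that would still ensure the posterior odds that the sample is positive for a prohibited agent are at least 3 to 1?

Prior odds = (1/7)/(6/7) = 1/6.
Target odds = 3.
Required Bayes factor = 3 ÷ (1/6) = 18.

18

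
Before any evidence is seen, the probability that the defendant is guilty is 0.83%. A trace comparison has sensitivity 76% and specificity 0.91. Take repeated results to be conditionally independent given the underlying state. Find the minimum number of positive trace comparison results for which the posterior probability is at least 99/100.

5

Prior odds = 0.0083/0.9917 = 83/9917.
False-positive rate = 1 − 0.91 = 0.09; likelihood ratio of a positive = 0.76/0.09 = 76/9.
Target posterior odds = 0.99/0.01 = 99.
Require (76/9)ⁿ ≥ 99 ÷ (83/9917) = 981783/83.
(76/9)⁴ = 33362176/6561 falls short of 981783/83 but (76/9)⁵ ≈42939.3 reaches it, so n = 5.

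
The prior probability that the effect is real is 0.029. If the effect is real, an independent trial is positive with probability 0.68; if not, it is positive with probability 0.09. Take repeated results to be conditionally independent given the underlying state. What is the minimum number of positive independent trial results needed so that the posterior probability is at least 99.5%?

5

Prior odds: 0.029 ÷ 0.971 = 29/971.
Likelihood ratio of a positive = 0.68/0.09 = 68/9.
Target odds: 0.995 ÷ 0.005 = 199.
Require (68/9)ⁿ ≥ 199 ÷ (29/971) = 193229/29.
(68/9)⁴ = 21381376/6561 falls short of 193229/29 but (68/9)⁵ ≈24622.5 reaches it, so n = 5.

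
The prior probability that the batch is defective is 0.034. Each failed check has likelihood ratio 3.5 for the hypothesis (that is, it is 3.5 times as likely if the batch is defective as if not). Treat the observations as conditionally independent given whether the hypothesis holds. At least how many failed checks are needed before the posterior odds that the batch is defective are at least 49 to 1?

Prior odds: 0.034 ÷ 0.966 = 17/483.
Likelihood ratio per failed check = 3.5.
Target odds = 49.
Require 3.5ⁿ ≥ 49 ÷ (17/483) = 23667/17.
3.5⁵ = 525.21875 falls short of 23667/17 but 3.5⁶ = 1838.265625 reaches it, so n = 6.

6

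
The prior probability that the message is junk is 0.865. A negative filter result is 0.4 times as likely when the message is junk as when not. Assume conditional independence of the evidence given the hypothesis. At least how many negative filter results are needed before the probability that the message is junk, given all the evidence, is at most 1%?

Prior odds: 0.865 ÷ 0.135 = 173/27.
Likelihood ratio per negative filter result = 0.4.
Target posterior odds = 0.01/0.99 = 1/99.
Need (173/27) × 0.4ⁿ ≤ 1/99, i.e. 0.4ⁿ ≤ 3/1903.
0.4⁷ = 128/78125 is still above 3/1903 but 0.4⁸ = 256/390625 is at or below it, so n = 8.

8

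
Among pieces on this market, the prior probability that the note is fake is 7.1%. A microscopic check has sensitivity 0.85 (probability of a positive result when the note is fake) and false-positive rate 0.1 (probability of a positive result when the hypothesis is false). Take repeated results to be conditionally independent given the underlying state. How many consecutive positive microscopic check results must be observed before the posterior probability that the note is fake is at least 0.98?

Prior odds = 0.071/0.929 = 71/929.
Likelihood ratio of a positive result = 0.85/0.1 = 8.5.
Target odds: 0.98 ÷ 0.02 = 49.
Need (71/929) × 8.5ⁿ ≥ 49, i.e. 8.5ⁿ ≥ 45521/71.
8.5³ = 614.125 falls short of 45521/71 but 8.5⁴ = 5220.0625 reaches it, so n = 4.

4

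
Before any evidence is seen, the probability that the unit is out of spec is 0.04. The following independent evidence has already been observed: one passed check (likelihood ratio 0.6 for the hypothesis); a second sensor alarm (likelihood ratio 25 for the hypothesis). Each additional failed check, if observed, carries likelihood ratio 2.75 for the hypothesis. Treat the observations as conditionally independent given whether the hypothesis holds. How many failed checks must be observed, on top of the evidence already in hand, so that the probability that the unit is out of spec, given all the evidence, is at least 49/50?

Prior odds = 0.04/0.96 = 1/24.
Combined Bayes factor of the evidence already in hand = 0.6 × 25 = 15.
Odds after that evidence = (1/24) × 15 = 0.625.
Target odds = 0.98/0.02 = 49.
Need 2.75ⁿ ≥ 49 ÷ 0.625 = 78.4.
2.75⁴ = 57.19140625 falls short of 78.4 but 2.75⁵ = 161051/1024 reaches it, so n = 5.

5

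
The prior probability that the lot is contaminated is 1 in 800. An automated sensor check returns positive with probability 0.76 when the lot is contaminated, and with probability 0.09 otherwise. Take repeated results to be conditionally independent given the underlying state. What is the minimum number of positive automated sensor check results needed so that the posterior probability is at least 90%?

5

Prior odds = 0.00125/0.99875 = 1/799.
Likelihood ratio of a positive result = 0.76/0.09 = 76/9.
Target odds: 0.9 ÷ 0.1 = 9.
Need (1/799) × (76/9)ⁿ ≥ 9, i.e. (76/9)ⁿ ≥ 7191.
(76/9)⁴ = 33362176/6561 falls short of 7191 but (76/9)⁵ ≈42939.3 reaches it, so n = 5.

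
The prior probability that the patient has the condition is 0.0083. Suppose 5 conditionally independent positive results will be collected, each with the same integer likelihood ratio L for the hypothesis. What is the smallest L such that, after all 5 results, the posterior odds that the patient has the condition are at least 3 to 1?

4

Prior odds = 0.0083/0.9917 = 83/9917.
Target odds = 3.
Need L⁵ ≥ 3 ÷ (83/9917) = 29751/83.
3⁵ = 243 < 29751/83 ≤ 1024 = 4⁵, so L = 4.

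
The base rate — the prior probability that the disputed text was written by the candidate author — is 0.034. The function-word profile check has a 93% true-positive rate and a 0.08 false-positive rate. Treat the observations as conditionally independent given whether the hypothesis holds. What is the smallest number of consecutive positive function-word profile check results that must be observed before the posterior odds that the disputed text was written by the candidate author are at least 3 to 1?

2

Prior odds: 0.034 ÷ 0.966 = 17/483.
Likelihood ratio of a positive result = 0.93/0.08 = 11.625.
Target odds = 3.
Need (17/483) × 11.625ⁿ ≥ 3, i.e. 11.625ⁿ ≥ 1449/17.
11.625¹ = 11.625 falls short of 1449/17 but 11.625² = 135.140625 reaches it, so n = 2.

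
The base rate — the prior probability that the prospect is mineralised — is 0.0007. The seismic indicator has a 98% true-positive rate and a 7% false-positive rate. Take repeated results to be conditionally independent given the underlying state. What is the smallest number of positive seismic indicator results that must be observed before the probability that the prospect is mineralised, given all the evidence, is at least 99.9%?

6

Prior odds = 0.0007/0.9993 = 7/9993.
Likelihood ratio of a positive result = 0.98/0.07 = 14.
Target posterior odds = 0.999/0.001 = 999.
Require 14ⁿ ≥ 999 ÷ (7/9993) = 9983007/7.
14⁵ = 537824 falls short of 9983007/7 but 14⁶ = 7529536 reaches it, so n = 6.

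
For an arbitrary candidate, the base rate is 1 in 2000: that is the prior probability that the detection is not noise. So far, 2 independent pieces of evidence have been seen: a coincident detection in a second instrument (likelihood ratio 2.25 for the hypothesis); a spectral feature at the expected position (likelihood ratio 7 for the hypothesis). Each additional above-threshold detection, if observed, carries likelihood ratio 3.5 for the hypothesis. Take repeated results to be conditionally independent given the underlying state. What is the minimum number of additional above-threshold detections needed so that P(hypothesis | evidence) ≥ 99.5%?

9

Prior odds = 0.0005/0.9995 = 1/1999.
Combined Bayes factor of the evidence already in hand = 2.25 × 7 = 15.75.
Odds after that evidence = (1/1999) × 15.75 = 63/7996.
Target odds = 0.995/0.005 = 199.
Need 3.5ⁿ ≥ 199 ÷ (63/7996) = 1591204/63.
3.5⁸ = 5764801/256 falls short of 1591204/63 but 3.5⁹ = 40353607/512 reaches it, so n = 9.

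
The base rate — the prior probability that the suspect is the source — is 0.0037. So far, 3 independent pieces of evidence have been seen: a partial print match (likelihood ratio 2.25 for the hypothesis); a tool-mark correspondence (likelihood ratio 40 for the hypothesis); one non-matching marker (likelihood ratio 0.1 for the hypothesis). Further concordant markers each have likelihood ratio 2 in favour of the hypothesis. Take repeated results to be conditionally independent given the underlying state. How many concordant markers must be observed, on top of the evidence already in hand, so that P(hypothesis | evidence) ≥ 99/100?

12

Prior odds = 0.0037/0.9963 = 37/9963.
Combined Bayes factor of the evidence already in hand = 2.25 × 40 × 0.1 = 9.
Odds after that evidence = (37/9963) × 9 = 37/1107.
Target odds = 0.99/0.01 = 99.
Need 2ⁿ ≥ 99 ÷ (37/1107) = 109593/37.
2¹¹ = 2048 falls short of 109593/37 but 2¹² = 4096 reaches it, so n = 12.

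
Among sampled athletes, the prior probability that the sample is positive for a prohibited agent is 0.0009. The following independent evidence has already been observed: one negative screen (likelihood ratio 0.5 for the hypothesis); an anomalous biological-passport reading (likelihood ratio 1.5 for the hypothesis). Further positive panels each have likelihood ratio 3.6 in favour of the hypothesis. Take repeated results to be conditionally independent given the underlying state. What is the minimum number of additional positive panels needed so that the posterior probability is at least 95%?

8

Prior odds = 0.0009/0.9991 = 9/9991.
Combined Bayes factor of the evidence already in hand = 0.5 × 1.5 = 0.75.
Odds after that evidence = (9/9991) × 0.75 = 27/39964.
Target odds = 0.95/0.05 = 19.
Need 3.6ⁿ ≥ 19 ÷ (27/39964) = 759316/27.
3.6⁷ = 612220032/78125 falls short of 759316/27 but 3.6⁸ ≈28211.1 reaches it, so n = 8.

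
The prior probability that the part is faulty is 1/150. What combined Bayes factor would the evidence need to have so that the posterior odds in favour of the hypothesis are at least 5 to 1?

Prior odds = (1/150)/(149/150) = 1/149.
Target odds = 5.
Required Bayes factor = 5 ÷ (1/149) = 745.

745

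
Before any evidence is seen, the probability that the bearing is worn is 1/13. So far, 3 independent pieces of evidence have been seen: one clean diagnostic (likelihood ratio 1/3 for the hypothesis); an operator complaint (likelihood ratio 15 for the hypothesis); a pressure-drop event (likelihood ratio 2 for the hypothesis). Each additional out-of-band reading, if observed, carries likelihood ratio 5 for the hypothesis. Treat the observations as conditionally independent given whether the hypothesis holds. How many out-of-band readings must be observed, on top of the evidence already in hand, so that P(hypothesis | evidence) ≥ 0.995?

4

Prior odds = (1/13)/(12/13) = 1/12.
Combined Bayes factor of the evidence already in hand = (1/3) × 15 × 2 = 10.
Odds after that evidence = (1/12) × 10 = 5/6.
Target odds = 0.995/0.005 = 199.
Need 5ⁿ ≥ 199 ÷ (5/6) = 238.8.
5³ = 125 falls short of 238.8 but 5⁴ = 625 reaches it, so n = 4.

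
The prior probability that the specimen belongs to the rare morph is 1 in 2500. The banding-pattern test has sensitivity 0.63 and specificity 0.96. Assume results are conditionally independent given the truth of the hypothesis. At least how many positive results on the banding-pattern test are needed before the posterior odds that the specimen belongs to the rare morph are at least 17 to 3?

Prior odds: 0.0004 ÷ 0.9996 = 1/2499.
False-positive rate = 1 − 0.96 = 0.04; likelihood ratio of a positive = 0.63/0.04 = 15.75.
Target odds = 17/3.
Need (1/2499) × 15.75ⁿ ≥ 17/3, i.e. 15.75ⁿ ≥ 14161.
15.75³ = 3906.984375 falls short of 14161 but 15.75⁴ = 15752961/256 reaches it, so n = 4.

4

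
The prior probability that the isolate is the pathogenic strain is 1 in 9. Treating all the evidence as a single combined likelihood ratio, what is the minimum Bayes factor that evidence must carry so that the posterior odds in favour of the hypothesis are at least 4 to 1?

32

Prior odds = (1/9)/(8/9) = 0.125.
Target odds = 4.
Required Bayes factor = 4 ÷ 0.125 = 32.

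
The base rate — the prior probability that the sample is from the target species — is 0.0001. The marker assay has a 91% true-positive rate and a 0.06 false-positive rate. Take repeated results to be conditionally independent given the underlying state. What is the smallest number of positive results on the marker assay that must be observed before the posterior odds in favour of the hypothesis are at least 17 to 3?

5

Prior odds = 0.0001/0.9999 = 1/9999.
Likelihood ratio of a positive result = 0.91/0.06 = 91/6.
Target odds = 17/3.
Require (91/6)ⁿ ≥ 17/3 ÷ (1/9999) = 56661.
(91/6)⁴ = 68574961/1296 falls short of 56661 but (91/6)⁵ ≈802510 reaches it, so n = 5.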